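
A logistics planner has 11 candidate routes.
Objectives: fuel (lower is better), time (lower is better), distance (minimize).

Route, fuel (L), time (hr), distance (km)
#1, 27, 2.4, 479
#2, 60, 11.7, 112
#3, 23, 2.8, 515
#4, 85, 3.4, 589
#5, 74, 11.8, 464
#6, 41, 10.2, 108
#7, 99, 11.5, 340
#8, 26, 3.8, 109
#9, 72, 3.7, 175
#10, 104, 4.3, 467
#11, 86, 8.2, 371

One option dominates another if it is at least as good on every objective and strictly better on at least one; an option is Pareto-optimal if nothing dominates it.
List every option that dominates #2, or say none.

#6: fuel 41≤60, time 10.2≤11.7, distance 108≤112 — dominates #2.
#8: fuel 26≤60, time 3.8≤11.7, distance 109≤112 — dominates #2.
Others (#1, #3, #4, #5, #7, #9, #10, #11) are each worse than #2 on at least one objective.

#6, #8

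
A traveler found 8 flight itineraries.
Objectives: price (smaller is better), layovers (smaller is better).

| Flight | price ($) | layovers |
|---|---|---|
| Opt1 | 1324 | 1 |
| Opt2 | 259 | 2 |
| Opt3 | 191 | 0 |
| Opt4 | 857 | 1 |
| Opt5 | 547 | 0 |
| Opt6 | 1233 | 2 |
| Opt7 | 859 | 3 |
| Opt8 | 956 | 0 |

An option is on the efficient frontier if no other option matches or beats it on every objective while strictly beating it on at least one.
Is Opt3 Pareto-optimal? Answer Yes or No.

Yes

Opt1: worse on price (1324 vs 191).
Opt2: worse on price (259 vs 191).
Opt4: worse on price (857 vs 191).
Opt5: worse on price (547 vs 191).
Opt6: worse on price (1233 vs 191).
Opt7: worse on price (859 vs 191).
Opt8: worse on price (956 vs 191).
No option is at least as good as Opt3 on every objective and strictly better on one.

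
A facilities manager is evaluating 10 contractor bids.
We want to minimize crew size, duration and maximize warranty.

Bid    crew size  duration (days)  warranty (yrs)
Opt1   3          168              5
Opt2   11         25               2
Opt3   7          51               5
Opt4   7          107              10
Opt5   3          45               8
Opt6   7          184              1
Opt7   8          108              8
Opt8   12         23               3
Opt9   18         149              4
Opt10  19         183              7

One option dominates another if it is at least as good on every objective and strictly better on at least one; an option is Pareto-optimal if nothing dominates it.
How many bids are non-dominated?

4

Opt1: dominated by Opt5 (crew size 3≤3, duration 45≤168, warranty 8≥5).
Opt2: not dominated.
Opt3: dominated by Opt5 (crew size 3≤7, duration 45≤51, warranty 8≥5).
Opt4: not dominated (best warranty).
Opt5: not dominated.
Opt6: dominated by Opt1 (crew size 3≤7, duration 168≤184, warranty 5≥1).
Opt7: dominated by Opt4 (crew size 7≤8, duration 107≤108, warranty 10≥8).
Opt8: not dominated (best duration).
Opt9: dominated by Opt3 (crew size 7≤18, duration 51≤149, warranty 5≥4).
Opt10: dominated by Opt4 (crew size 7≤19, duration 107≤183, warranty 10≥7).
Pareto-optimal: Opt2, Opt4, Opt5, Opt8 → 4.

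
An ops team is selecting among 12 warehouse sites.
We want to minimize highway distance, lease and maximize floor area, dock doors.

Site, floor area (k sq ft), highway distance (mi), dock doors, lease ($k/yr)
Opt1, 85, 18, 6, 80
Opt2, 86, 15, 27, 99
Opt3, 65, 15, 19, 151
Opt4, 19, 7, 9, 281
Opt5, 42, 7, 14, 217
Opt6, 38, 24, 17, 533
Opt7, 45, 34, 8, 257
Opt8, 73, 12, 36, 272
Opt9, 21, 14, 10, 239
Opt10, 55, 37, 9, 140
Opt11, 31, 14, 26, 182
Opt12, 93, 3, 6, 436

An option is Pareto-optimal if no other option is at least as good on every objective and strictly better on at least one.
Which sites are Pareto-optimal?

Opt1, Opt2, Opt5, Opt8, Opt11, Opt12

Opt1: not dominated (best lease).
Opt2: not dominated.
Opt3: dominated by Opt2 (floor area 86≥65, highway distance 15≤15, dock doors 27≥19, lease 99≤151).
Opt4: dominated by Opt5 (floor area 42≥19, highway distance 7≤7, dock doors 14≥9, lease 217≤281).
Opt5: not dominated.
Opt6: dominated by Opt2 (floor area 86≥38, highway distance 15≤24, dock doors 27≥17, lease 99≤533).
Opt7: dominated by Opt2 (floor area 86≥45, highway distance 15≤34, dock doors 27≥8, lease 99≤257).
Opt8: not dominated (best dock doors).
Opt9: dominated by Opt5 (floor area 42≥21, highway distance 7≤14, dock doors 14≥10, lease 217≤239).
Opt10: dominated by Opt2 (floor area 86≥55, highway distance 15≤37, dock doors 27≥9, lease 99≤140).
Opt11: not dominated.
Opt12: not dominated (best floor area).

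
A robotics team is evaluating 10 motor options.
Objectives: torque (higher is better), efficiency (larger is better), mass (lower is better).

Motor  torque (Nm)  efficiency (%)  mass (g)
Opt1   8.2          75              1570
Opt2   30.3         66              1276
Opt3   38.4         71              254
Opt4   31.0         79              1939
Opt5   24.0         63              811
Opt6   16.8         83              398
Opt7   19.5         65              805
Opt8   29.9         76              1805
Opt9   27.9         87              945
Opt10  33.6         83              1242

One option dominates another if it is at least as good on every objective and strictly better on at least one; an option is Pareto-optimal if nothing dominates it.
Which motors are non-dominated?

Opt1: dominated by Opt6 (torque 16.8≥8.2, efficiency 83≥75, mass 398≤1570).
Opt2: dominated by Opt3 (torque 38.4≥30.3, efficiency 71≥66, mass 254≤1276).
Opt3: not dominated (best torque).
Opt4: dominated by Opt10 (torque 33.6≥31.0, efficiency 83≥79, mass 1242≤1939).
Opt5: dominated by Opt3 (torque 38.4≥24.0, efficiency 71≥63, mass 254≤811).
Opt6: not dominated.
Opt7: dominated by Opt3 (torque 38.4≥19.5, efficiency 71≥65, mass 254≤805).
Opt8: dominated by Opt10 (torque 33.6≥29.9, efficiency 83≥76, mass 1242≤1805).
Opt9: not dominated (best efficiency).
Opt10: not dominated.

Opt3, Opt6, Opt9, Opt10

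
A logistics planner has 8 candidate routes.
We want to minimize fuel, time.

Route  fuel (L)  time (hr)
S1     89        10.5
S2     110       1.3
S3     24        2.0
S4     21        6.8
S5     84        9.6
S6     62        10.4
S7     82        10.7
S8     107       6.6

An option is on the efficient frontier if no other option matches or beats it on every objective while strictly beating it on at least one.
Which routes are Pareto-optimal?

S1: dominated by S3 (fuel 24≤89, time 2.0≤10.5).
S2: not dominated (best time).
S3: not dominated.
S4: not dominated (best fuel).
S5: dominated by S3 (fuel 24≤84, time 2.0≤9.6).
S6: dominated by S3 (fuel 24≤62, time 2.0≤10.4).
S7: dominated by S3 (fuel 24≤82, time 2.0≤10.7).
S8: dominated by S3 (fuel 24≤107, time 2.0≤6.6).

S2, S3, S4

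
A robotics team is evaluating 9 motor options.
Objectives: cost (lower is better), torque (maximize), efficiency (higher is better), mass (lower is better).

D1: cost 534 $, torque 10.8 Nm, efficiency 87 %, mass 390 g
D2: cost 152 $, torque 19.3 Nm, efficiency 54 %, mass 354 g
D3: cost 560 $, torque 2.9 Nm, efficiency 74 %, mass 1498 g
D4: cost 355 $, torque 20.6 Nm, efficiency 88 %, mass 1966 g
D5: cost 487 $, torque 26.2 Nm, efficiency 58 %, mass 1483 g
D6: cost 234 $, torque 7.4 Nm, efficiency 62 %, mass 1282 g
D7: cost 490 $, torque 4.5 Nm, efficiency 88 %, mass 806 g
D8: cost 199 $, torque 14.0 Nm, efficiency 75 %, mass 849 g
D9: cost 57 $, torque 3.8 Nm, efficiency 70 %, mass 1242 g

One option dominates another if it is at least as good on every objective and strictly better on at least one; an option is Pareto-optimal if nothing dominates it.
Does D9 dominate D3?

No

D9 vs D3: D9 is worse on efficiency (70 vs 74), so it does not dominate D3.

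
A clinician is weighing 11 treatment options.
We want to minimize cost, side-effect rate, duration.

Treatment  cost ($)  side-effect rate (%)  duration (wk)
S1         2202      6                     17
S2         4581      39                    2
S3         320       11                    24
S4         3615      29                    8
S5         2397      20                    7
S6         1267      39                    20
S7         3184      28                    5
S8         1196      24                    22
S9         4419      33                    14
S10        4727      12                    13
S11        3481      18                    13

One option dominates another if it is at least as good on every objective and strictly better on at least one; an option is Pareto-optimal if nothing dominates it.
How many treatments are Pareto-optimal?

9

S1: not dominated (best side-effect rate).
S2: not dominated (best duration).
S3: not dominated (best cost).
S4: dominated by S5 (cost 2397≤3615, side-effect rate 20≤29, duration 7≤8).
S5: not dominated.
S6: not dominated.
S7: not dominated.
S8: not dominated.
S9: dominated by S4 (cost 3615≤4419, side-effect rate 29≤33, duration 8≤14).
S10: not dominated.
S11: not dominated.
Pareto-optimal: S1, S2, S3, S5, S6, S7, S8, S10, S11 → 9.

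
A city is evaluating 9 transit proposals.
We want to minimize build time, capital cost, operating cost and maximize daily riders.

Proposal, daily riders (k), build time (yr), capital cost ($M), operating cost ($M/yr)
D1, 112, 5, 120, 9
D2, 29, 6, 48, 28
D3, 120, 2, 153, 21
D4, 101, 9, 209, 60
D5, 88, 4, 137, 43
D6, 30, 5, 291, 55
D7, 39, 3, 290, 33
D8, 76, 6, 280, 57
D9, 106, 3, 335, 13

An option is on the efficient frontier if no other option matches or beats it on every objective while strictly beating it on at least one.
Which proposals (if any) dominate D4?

D1: daily riders 112≥101, build time 5≤9, capital cost 120≤209, operating cost 9≤60 — dominates D4.
D3: daily riders 120≥101, build time 2≤9, capital cost 153≤209, operating cost 21≤60 — dominates D4.
Others (D2, D5, D6, D7, D8, D9) are each worse than D4 on at least one objective.

D1, D3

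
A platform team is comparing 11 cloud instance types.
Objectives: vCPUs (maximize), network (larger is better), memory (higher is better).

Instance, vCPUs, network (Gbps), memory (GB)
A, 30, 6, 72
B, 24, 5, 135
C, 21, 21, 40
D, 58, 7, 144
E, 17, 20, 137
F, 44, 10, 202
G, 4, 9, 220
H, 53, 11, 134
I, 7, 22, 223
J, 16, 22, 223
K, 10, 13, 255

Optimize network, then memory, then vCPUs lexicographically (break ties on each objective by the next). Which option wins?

First maximize network: best is 22, kept {I, J}.
Then maximize memory: best is 223, kept {I, J}.
Then maximize vCPUs: best is 16, kept {J}.

J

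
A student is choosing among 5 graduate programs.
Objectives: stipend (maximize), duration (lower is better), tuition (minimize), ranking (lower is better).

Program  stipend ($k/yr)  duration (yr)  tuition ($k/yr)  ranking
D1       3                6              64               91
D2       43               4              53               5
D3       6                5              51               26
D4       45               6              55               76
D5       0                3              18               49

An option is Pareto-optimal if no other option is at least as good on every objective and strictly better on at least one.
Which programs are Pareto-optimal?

D1: dominated by D2 (stipend 43≥3, duration 4≤6, tuition 53≤64, ranking 5≤91).
D2: not dominated (best ranking).
D3: not dominated.
D4: not dominated (best stipend).
D5: not dominated (best duration).

D2, D3, D4, D5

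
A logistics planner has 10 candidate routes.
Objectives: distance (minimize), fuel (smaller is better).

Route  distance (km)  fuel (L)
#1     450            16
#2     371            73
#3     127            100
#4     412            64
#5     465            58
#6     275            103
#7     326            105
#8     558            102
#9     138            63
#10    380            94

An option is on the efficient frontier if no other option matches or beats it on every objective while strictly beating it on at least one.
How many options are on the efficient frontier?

#1: not dominated (best fuel).
#2: dominated by #9 (distance 138≤371, fuel 63≤73).
#3: not dominated (best distance).
#4: dominated by #9 (distance 138≤412, fuel 63≤64).
#5: dominated by #1 (distance 450≤465, fuel 16≤58).
#6: dominated by #3 (distance 127≤275, fuel 100≤103).
#7: dominated by #3 (distance 127≤326, fuel 100≤105).
#8: dominated by #1 (distance 450≤558, fuel 16≤102).
#9: not dominated.
#10: dominated by #2 (distance 371≤380, fuel 73≤94).
Pareto-optimal: #1, #3, #9 → 3.

3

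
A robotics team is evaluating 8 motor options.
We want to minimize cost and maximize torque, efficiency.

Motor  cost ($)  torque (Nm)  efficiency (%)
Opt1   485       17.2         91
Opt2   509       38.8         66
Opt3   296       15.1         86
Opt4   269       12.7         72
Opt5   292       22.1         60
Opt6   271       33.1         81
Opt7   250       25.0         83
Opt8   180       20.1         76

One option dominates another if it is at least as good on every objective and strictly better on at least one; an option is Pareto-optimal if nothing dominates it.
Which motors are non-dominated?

Opt1: not dominated (best efficiency).
Opt2: not dominated (best torque).
Opt3: not dominated.
Opt4: dominated by Opt7 (cost 250≤269, torque 25.0≥12.7, efficiency 83≥72).
Opt5: dominated by Opt6 (cost 271≤292, torque 33.1≥22.1, efficiency 81≥60).
Opt6: not dominated.
Opt7: not dominated.
Opt8: not dominated (best cost).

Opt1, Opt2, Opt3, Opt6, Opt7, Opt8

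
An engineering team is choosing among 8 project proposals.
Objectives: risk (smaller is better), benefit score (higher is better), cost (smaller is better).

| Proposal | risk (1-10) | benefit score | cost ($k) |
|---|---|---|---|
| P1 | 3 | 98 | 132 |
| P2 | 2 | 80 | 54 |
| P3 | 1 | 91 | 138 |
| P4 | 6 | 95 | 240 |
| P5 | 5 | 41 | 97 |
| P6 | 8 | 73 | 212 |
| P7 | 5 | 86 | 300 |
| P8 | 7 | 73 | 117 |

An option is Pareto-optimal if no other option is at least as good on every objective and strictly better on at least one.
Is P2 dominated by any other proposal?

P1: worse on risk (3 vs 2).
P3: worse on cost (138 vs 54).
P4: worse on risk (6 vs 2).
P5: worse on risk (5 vs 2).
P6: worse on risk (8 vs 2).
P7: worse on risk (5 vs 2).
P8: worse on risk (7 vs 2).
No option is at least as good as P2 on every objective and strictly better on one.

No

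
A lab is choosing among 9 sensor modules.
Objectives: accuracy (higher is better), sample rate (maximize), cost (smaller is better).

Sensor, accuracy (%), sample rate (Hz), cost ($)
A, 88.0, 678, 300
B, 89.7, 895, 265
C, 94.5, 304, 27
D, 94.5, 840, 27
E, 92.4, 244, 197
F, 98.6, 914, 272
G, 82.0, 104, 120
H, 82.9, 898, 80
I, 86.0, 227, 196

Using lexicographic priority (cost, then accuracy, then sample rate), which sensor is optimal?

First minimize cost: best is 27, kept {C, D}.
Then maximize accuracy: best is 94.5, kept {C, D}.
Then maximize sample rate: best is 840, kept {D}.

D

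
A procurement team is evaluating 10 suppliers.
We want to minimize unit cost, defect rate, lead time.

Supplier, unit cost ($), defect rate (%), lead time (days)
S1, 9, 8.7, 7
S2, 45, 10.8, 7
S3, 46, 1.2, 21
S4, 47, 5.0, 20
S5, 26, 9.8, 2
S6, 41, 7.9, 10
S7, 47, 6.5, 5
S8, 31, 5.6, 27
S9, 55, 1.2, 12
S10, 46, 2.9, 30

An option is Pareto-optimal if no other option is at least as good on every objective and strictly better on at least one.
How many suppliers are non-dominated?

S1: not dominated (best unit cost).
S2: dominated by S1 (unit cost 9≤45, defect rate 8.7≤10.8, lead time 7≤7).
S3: not dominated.
S4: not dominated.
S5: not dominated (best lead time).
S6: not dominated.
S7: not dominated.
S8: not dominated.
S9: not dominated.
S10: dominated by S3 (unit cost 46≤46, defect rate 1.2≤2.9, lead time 21≤30).
Pareto-optimal: S1, S3, S4, S5, S6, S7, S8, S9 → 8.

8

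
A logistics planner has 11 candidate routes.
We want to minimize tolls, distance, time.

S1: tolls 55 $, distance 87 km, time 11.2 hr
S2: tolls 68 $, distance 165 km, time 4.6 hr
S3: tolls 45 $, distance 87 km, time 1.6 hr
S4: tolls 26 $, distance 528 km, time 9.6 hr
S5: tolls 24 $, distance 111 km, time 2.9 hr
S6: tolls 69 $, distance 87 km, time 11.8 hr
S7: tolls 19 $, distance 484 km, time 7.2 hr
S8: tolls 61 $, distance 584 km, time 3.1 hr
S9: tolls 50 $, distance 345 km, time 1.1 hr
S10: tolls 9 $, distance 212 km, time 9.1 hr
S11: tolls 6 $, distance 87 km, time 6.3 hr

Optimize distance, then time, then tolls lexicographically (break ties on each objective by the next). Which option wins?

First minimize distance: best is 87, kept {S1, S3, S6, S11}.
Then minimize time: best is 1.6, kept {S3}.

S3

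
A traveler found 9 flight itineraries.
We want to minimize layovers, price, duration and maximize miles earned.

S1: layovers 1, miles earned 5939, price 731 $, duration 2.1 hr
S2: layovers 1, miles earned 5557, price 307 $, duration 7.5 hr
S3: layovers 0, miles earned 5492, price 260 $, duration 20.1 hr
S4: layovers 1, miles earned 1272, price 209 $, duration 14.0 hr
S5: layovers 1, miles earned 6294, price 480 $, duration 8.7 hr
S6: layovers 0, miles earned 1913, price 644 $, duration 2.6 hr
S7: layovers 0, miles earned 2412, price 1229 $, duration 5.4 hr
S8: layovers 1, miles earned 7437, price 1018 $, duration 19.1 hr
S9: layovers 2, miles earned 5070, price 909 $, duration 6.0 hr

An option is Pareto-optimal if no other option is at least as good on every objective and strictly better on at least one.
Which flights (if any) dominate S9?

S1

S1: layovers 1≤2, miles earned 5939≥5070, price 731≤909, duration 2.1≤6.0 — dominates S9.
Others (S2, S3, S4, S5, S6, S7, S8) are each worse than S9 on at least one objective.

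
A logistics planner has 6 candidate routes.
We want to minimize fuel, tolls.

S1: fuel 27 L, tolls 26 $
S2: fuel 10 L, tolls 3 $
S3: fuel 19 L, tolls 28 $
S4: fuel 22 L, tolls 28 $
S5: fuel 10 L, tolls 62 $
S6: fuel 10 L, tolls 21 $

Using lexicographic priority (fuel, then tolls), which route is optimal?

S2

First minimize fuel: best is 10, kept {S2, S5, S6}.
Then minimize tolls: best is 3, kept {S2}.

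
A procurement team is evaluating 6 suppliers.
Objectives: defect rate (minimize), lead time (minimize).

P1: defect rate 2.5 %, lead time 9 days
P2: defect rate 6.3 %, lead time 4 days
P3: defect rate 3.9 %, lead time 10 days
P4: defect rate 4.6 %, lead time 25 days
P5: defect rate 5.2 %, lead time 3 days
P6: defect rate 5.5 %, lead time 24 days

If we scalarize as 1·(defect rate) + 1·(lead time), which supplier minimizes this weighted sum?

P5

P1: 1·2.5 + 1·9 = 11.5
P2: 1·6.3 + 1·4 = 10.3
P3: 1·3.9 + 1·10 = 13.9
P4: 1·4.6 + 1·25 = 29.6
P5: 1·5.2 + 1·3 = 8.2
P6: 1·5.5 + 1·24 = 29.5
Lowest: P5 at 8.2.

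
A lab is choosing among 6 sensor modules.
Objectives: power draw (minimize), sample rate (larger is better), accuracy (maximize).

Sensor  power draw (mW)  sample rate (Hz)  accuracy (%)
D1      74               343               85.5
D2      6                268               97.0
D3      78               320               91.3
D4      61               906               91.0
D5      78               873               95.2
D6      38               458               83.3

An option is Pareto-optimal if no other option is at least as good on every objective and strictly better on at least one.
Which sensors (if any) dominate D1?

D4

D4: power draw 61≤74, sample rate 906≥343, accuracy 91.0≥85.5 — dominates D1.
Others (D2, D3, D5, D6) are each worse than D1 on at least one objective.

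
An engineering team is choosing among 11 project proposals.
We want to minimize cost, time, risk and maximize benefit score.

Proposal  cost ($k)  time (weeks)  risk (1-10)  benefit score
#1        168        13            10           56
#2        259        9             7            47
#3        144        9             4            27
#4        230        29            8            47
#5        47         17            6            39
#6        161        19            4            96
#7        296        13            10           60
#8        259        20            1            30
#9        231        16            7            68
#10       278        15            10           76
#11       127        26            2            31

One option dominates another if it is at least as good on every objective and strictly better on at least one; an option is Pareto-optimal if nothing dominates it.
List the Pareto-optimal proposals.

#1, #2, #3, #5, #6, #7, #8, #9, #10, #11

#1: not dominated.
#2: not dominated.
#3: not dominated.
#4: dominated by #6 (cost 161≤230, time 19≤29, risk 4≤8, benefit score 96≥47).
#5: not dominated (best cost).
#6: not dominated (best benefit score).
#7: not dominated.
#8: not dominated (best risk).
#9: not dominated.
#10: not dominated.
#11: not dominated.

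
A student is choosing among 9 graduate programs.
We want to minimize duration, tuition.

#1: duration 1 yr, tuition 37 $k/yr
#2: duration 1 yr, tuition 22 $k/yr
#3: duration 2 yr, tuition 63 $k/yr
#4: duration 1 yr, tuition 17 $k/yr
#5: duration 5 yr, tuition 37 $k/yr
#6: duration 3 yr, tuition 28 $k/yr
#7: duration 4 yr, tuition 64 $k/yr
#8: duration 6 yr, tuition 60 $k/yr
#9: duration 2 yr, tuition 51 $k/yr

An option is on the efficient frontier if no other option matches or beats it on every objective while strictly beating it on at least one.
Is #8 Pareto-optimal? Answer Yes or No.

#1 vs #8: duration 1≤6, tuition 37≤60 — #1 is at least as good on every objective and strictly better on at least one, so #1 dominates #8.

No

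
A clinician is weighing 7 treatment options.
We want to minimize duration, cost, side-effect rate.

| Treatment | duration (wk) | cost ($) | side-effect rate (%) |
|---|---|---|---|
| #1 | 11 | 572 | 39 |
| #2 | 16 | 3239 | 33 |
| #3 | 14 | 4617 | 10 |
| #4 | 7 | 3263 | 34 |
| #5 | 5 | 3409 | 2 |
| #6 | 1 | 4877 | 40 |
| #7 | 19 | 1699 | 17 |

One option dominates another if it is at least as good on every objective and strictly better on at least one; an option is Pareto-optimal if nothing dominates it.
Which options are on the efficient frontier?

#1, #2, #4, #5, #6, #7

#1: not dominated (best cost).
#2: not dominated.
#3: dominated by #5 (duration 5≤14, cost 3409≤4617, side-effect rate 2≤10).
#4: not dominated.
#5: not dominated (best side-effect rate).
#6: not dominated (best duration).
#7: not dominated.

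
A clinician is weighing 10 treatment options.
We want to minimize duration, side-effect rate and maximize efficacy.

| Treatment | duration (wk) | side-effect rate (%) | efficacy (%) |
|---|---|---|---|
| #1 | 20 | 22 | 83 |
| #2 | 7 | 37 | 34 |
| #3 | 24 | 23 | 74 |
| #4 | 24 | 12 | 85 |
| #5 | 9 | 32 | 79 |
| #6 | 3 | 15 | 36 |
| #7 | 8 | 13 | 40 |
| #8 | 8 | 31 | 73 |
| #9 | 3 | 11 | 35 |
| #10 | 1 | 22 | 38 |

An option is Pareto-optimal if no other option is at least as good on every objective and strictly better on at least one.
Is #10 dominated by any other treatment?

#1: worse on duration (20 vs 1).
#2: worse on duration (7 vs 1).
#3: worse on duration (24 vs 1).
#4: worse on duration (24 vs 1).
#5: worse on duration (9 vs 1).
#6: worse on duration (3 vs 1).
#7: worse on duration (8 vs 1).
#8: worse on duration (8 vs 1).
#9: worse on duration (3 vs 1).
No option is at least as good as #10 on every objective and strictly better on one.

No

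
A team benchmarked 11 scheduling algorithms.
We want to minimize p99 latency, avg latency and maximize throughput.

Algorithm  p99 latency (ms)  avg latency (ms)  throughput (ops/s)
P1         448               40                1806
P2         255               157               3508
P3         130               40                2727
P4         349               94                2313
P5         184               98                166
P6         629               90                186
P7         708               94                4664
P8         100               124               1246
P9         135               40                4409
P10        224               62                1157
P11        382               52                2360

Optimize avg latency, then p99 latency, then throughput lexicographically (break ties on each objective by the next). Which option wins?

P3

First minimize avg latency: best is 40, kept {P1, P3, P9}.
Then minimize p99 latency: best is 130, kept {P3}.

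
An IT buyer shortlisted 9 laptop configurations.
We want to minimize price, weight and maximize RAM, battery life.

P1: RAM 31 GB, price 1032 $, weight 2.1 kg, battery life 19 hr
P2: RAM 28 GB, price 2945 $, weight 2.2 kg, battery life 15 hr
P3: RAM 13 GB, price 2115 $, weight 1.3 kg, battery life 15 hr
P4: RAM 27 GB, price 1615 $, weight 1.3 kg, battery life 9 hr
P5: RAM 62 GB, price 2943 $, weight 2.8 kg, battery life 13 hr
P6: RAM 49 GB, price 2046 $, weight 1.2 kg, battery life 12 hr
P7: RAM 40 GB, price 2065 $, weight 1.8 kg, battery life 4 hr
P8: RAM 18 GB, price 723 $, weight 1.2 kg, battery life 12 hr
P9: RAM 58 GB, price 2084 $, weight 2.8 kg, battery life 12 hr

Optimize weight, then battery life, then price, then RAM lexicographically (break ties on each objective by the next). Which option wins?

P8

First minimize weight: best is 1.2, kept {P6, P8}.
Then maximize battery life: best is 12, kept {P6, P8}.
Then minimize price: best is 723, kept {P8}.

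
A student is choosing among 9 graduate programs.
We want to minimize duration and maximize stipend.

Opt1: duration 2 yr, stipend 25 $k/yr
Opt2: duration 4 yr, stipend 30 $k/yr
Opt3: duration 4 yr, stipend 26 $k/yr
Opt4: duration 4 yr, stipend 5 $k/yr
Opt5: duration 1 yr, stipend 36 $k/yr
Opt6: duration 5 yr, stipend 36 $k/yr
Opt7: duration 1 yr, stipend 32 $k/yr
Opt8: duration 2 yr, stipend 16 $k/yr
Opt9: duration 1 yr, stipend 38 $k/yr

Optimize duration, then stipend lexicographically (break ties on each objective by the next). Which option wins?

Opt9

First minimize duration: best is 1, kept {Opt5, Opt7, Opt9}.
Then maximize stipend: best is 38, kept {Opt9}.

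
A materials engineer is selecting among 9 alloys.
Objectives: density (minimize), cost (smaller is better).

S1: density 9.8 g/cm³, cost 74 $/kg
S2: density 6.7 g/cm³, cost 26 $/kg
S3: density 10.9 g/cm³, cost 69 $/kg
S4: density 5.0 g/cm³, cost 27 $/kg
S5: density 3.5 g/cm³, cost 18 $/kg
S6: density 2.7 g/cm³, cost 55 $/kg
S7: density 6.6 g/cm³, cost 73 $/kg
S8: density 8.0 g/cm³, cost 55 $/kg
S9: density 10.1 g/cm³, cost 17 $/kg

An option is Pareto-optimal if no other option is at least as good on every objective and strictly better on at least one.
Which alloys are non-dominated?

S1: dominated by S2 (density 6.7≤9.8, cost 26≤74).
S2: dominated by S5 (density 3.5≤6.7, cost 18≤26).
S3: dominated by S2 (density 6.7≤10.9, cost 26≤69).
S4: dominated by S5 (density 3.5≤5.0, cost 18≤27).
S5: not dominated.
S6: not dominated (best density).
S7: dominated by S4 (density 5.0≤6.6, cost 27≤73).
S8: dominated by S2 (density 6.7≤8.0, cost 26≤55).
S9: not dominated (best cost).

S5, S6, S9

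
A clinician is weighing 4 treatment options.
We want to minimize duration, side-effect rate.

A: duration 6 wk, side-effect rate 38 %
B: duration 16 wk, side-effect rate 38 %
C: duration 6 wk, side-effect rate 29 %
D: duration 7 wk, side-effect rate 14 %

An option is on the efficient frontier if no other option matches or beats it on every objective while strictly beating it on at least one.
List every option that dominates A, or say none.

C

C: duration 6≤6, side-effect rate 29≤38 — dominates A.
Others (B, D) are each worse than A on at least one objective.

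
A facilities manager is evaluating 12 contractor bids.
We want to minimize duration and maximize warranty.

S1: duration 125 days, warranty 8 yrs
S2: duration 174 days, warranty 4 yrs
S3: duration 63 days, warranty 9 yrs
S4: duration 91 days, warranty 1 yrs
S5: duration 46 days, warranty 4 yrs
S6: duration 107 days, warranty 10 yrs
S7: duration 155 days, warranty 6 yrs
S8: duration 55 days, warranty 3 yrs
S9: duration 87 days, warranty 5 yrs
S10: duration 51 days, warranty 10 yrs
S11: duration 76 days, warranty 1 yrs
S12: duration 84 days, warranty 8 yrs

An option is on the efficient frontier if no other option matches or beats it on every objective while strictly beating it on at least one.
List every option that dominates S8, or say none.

S5: duration 46≤55, warranty 4≥3 — dominates S8.
S10: duration 51≤55, warranty 10≥3 — dominates S8.
Others (S1, S2, S3, S4, S6, S7, S9, S11, S12) are each worse than S8 on at least one objective.

S5, S10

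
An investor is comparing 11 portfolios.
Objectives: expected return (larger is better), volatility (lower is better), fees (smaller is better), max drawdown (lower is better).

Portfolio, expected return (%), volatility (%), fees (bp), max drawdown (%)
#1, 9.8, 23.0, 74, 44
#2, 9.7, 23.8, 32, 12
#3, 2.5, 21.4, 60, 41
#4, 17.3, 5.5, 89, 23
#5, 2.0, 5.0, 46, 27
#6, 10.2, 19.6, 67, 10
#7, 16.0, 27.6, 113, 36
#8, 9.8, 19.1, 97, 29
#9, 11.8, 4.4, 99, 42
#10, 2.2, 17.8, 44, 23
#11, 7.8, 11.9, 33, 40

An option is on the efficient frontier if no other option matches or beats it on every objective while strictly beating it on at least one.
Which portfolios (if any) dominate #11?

none

#1: worse on volatility (23.0 vs 11.9).
#2: worse on volatility (23.8 vs 11.9).
#3: worse on expected return (2.5 vs 7.8).
#4: worse on fees (89 vs 33).
#5: worse on expected return (2.0 vs 7.8).
#6: worse on volatility (19.6 vs 11.9).
#7: worse on volatility (27.6 vs 11.9).
#8: worse on volatility (19.1 vs 11.9).
#9: worse on fees (99 vs 33).
#10: worse on expected return (2.2 vs 7.8).
No option dominates #11.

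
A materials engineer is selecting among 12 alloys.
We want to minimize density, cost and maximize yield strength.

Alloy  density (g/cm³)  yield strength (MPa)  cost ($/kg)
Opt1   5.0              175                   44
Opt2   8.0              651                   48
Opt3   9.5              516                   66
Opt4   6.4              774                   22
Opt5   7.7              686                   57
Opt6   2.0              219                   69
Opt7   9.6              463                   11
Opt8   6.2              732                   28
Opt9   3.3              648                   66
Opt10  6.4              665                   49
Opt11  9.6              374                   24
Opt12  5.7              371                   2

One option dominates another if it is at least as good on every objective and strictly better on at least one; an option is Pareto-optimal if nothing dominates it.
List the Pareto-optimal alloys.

Opt1, Opt4, Opt6, Opt7, Opt8, Opt9, Opt12

Opt1: not dominated.
Opt2: dominated by Opt4 (density 6.4≤8.0, yield strength 774≥651, cost 22≤48).
Opt3: dominated by Opt2 (density 8.0≤9.5, yield strength 651≥516, cost 48≤66).
Opt4: not dominated (best yield strength).
Opt5: dominated by Opt4 (density 6.4≤7.7, yield strength 774≥686, cost 22≤57).
Opt6: not dominated (best density).
Opt7: not dominated.
Opt8: not dominated.
Opt9: not dominated.
Opt10: dominated by Opt4 (density 6.4≤6.4, yield strength 774≥665, cost 22≤49).
Opt11: dominated by Opt4 (density 6.4≤9.6, yield strength 774≥374, cost 22≤24).
Opt12: not dominated (best cost).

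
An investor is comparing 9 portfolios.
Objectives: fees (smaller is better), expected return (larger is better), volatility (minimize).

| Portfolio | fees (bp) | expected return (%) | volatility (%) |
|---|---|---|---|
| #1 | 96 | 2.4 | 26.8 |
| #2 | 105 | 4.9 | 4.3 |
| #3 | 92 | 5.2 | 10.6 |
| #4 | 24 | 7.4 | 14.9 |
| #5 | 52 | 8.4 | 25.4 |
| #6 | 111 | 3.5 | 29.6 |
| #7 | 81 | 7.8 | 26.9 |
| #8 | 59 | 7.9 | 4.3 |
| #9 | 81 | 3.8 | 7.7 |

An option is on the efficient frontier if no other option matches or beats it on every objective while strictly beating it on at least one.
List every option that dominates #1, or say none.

#3: fees 92≤96, expected return 5.2≥2.4, volatility 10.6≤26.8 — dominates #1.
#4: fees 24≤96, expected return 7.4≥2.4, volatility 14.9≤26.8 — dominates #1.
#5: fees 52≤96, expected return 8.4≥2.4, volatility 25.4≤26.8 — dominates #1.
#8: fees 59≤96, expected return 7.9≥2.4, volatility 4.3≤26.8 — dominates #1.
#9: fees 81≤96, expected return 3.8≥2.4, volatility 7.7≤26.8 — dominates #1.
Others (#2, #6, #7) are each worse than #1 on at least one objective.

#3, #4, #5, #8, #9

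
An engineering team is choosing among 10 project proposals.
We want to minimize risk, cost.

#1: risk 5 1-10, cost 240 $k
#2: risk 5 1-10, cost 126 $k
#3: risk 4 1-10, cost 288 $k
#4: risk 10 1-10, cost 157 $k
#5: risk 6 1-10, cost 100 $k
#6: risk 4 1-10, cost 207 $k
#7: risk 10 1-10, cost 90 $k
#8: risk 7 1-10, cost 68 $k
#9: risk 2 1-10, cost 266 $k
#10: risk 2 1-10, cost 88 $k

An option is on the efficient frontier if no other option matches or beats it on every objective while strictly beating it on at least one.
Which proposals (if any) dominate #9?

#10: risk 2≤2, cost 88≤266 — dominates #9.
Others (#1, #2, #3, #4, #5, #6, #7, #8) are each worse than #9 on at least one objective.

#10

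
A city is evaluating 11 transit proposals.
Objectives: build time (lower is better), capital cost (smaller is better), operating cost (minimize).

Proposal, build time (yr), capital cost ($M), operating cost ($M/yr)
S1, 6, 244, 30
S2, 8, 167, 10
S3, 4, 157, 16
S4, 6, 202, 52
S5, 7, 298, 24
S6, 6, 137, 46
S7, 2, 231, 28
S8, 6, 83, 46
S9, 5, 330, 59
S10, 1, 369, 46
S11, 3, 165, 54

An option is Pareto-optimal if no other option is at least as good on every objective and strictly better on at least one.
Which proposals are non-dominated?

S2, S3, S7, S8, S10, S11

S1: dominated by S3 (build time 4≤6, capital cost 157≤244, operating cost 16≤30).
S2: not dominated (best operating cost).
S3: not dominated.
S4: dominated by S3 (build time 4≤6, capital cost 157≤202, operating cost 16≤52).
S5: dominated by S3 (build time 4≤7, capital cost 157≤298, operating cost 16≤24).
S6: dominated by S8 (build time 6≤6, capital cost 83≤137, operating cost 46≤46).
S7: not dominated.
S8: not dominated (best capital cost).
S9: dominated by S3 (build time 4≤5, capital cost 157≤330, operating cost 16≤59).
S10: not dominated (best build time).
S11: not dominated.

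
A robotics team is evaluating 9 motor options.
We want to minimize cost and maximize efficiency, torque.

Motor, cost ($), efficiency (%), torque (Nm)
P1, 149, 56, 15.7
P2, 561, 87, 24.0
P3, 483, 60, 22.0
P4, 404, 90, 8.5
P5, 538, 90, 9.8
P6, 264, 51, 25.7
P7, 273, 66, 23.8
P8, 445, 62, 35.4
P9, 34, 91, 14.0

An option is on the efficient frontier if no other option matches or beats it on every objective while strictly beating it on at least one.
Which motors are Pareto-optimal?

P1: not dominated.
P2: not dominated.
P3: dominated by P7 (cost 273≤483, efficiency 66≥60, torque 23.8≥22.0).
P4: dominated by P9 (cost 34≤404, efficiency 91≥90, torque 14.0≥8.5).
P5: dominated by P9 (cost 34≤538, efficiency 91≥90, torque 14.0≥9.8).
P6: not dominated.
P7: not dominated.
P8: not dominated (best torque).
P9: not dominated (best cost).

P1, P2, P6, P7, P8, P9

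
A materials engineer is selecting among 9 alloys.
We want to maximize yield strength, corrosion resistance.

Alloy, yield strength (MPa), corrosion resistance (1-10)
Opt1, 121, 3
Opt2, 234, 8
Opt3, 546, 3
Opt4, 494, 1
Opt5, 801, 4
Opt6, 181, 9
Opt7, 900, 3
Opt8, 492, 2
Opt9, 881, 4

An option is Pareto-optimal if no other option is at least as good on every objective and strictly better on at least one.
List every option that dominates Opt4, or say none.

Opt3, Opt5, Opt7, Opt9

Opt3: yield strength 546≥494, corrosion resistance 3≥1 — dominates Opt4.
Opt5: yield strength 801≥494, corrosion resistance 4≥1 — dominates Opt4.
Opt7: yield strength 900≥494, corrosion resistance 3≥1 — dominates Opt4.
Opt9: yield strength 881≥494, corrosion resistance 4≥1 — dominates Opt4.
Others (Opt1, Opt2, Opt6, Opt8) are each worse than Opt4 on at least one objective.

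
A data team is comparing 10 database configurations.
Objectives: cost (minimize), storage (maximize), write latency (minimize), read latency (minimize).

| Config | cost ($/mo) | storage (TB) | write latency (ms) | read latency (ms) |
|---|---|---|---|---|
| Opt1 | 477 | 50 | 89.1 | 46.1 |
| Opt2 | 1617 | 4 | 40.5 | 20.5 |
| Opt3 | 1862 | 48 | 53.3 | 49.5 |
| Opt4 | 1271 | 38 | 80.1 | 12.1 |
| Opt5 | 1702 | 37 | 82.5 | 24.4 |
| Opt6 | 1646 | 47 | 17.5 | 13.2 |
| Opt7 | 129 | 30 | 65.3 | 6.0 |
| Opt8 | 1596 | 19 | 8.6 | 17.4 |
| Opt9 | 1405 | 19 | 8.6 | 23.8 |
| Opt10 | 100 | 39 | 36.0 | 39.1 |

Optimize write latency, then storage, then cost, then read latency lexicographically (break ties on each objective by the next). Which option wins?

Opt9

First minimize write latency: best is 8.6, kept {Opt8, Opt9}.
Then maximize storage: best is 19, kept {Opt8, Opt9}.
Then minimize cost: best is 1405, kept {Opt9}.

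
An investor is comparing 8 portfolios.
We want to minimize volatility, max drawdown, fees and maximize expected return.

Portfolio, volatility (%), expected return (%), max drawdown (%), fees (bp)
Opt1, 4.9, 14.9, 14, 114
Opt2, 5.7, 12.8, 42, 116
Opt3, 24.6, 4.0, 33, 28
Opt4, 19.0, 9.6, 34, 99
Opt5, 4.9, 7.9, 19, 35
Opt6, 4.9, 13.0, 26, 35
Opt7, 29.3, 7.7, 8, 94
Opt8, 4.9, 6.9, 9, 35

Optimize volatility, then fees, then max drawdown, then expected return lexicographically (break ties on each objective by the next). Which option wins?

Opt8

First minimize volatility: best is 4.9, kept {Opt1, Opt5, Opt6, Opt8}.
Then minimize fees: best is 35, kept {Opt5, Opt6, Opt8}.
Then minimize max drawdown: best is 9, kept {Opt8}.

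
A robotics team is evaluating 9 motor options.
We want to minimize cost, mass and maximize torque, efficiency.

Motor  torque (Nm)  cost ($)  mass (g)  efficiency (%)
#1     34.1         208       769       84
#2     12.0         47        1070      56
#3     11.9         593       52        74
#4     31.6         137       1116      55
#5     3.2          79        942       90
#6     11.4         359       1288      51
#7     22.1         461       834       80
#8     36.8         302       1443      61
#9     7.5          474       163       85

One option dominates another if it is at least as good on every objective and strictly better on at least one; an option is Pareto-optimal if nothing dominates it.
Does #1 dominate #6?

Yes

#1 vs #6: torque 34.1≥11.4, cost 208≤359, mass 769≤1288, efficiency 84≥51 — #1 is at least as good on every objective with at least one strict improvement.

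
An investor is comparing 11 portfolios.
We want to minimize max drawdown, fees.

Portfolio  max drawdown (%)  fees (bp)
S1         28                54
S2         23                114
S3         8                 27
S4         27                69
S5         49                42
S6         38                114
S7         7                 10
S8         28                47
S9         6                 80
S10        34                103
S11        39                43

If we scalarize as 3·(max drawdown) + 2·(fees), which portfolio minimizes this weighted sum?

S7

S1: 3·28 + 2·54 = 192
S2: 3·23 + 2·114 = 297
S3: 3·8 + 2·27 = 78
S4: 3·27 + 2·69 = 219
S5: 3·49 + 2·42 = 231
S6: 3·38 + 2·114 = 342
S7: 3·7 + 2·10 = 41
S8: 3·28 + 2·47 = 178
S9: 3·6 + 2·80 = 178
S10: 3·34 + 2·103 = 308
S11: 3·39 + 2·43 = 203
Lowest: S7 at 41.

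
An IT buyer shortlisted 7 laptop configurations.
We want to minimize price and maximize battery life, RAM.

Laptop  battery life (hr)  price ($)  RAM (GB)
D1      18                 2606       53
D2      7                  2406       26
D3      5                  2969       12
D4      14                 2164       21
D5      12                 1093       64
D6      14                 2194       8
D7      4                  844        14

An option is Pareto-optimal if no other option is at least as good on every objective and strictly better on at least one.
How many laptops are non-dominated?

D1: not dominated (best battery life).
D2: dominated by D5 (battery life 12≥7, price 1093≤2406, RAM 64≥26).
D3: dominated by D1 (battery life 18≥5, price 2606≤2969, RAM 53≥12).
D4: not dominated.
D5: not dominated (best RAM).
D6: dominated by D4 (battery life 14≥14, price 2164≤2194, RAM 21≥8).
D7: not dominated (best price).
Pareto-optimal: D1, D4, D5, D7 → 4.

4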